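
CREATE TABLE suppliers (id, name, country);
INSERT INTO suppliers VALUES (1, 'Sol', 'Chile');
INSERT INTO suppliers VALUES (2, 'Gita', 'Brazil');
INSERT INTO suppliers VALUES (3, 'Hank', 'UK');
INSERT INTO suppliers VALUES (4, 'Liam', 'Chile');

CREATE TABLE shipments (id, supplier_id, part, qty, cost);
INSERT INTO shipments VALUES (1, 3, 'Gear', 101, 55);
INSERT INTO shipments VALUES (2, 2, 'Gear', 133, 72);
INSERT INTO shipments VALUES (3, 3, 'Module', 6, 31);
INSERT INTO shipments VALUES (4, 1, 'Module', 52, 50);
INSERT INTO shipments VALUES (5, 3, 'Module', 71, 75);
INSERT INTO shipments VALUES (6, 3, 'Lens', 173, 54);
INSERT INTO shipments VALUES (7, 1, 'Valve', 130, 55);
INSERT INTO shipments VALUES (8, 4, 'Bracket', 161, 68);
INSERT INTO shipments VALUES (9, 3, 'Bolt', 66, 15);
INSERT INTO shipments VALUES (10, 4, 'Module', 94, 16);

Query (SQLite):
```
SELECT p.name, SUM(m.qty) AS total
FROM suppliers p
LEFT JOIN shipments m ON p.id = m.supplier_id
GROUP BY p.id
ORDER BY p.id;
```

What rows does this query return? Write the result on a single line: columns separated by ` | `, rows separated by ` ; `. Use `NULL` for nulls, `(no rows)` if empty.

Sol | 182 ; Gita | 133 ; Hank | 417 ; Liam | 255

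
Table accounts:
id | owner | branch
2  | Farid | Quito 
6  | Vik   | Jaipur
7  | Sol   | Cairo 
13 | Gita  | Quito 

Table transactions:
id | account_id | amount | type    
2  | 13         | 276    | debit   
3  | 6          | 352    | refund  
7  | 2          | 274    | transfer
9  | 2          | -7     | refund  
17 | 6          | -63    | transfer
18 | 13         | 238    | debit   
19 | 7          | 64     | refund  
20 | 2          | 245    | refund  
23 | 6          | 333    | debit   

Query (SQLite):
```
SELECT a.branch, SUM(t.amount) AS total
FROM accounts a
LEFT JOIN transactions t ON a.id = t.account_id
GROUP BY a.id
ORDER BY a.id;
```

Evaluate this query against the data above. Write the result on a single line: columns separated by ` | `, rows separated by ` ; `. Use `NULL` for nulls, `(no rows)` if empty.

Quito | 512 ; Jaipur | 622 ; Cairo | 64 ; Quito | 514

LEFT JOIN keeps every accounts row; unmatched ones get NULL for transactions columns.
Group by accounts.id and compute SUM(t.amount). SUM over an all-NULL group is NULL.
  2: ids {7, 9, 20} → SUM(t.amount)=512
  6: ids {3, 17, 23} → SUM(t.amount)=622
  7: ids {19} → SUM(t.amount)=64
  13: ids {2, 18} → SUM(t.amount)=514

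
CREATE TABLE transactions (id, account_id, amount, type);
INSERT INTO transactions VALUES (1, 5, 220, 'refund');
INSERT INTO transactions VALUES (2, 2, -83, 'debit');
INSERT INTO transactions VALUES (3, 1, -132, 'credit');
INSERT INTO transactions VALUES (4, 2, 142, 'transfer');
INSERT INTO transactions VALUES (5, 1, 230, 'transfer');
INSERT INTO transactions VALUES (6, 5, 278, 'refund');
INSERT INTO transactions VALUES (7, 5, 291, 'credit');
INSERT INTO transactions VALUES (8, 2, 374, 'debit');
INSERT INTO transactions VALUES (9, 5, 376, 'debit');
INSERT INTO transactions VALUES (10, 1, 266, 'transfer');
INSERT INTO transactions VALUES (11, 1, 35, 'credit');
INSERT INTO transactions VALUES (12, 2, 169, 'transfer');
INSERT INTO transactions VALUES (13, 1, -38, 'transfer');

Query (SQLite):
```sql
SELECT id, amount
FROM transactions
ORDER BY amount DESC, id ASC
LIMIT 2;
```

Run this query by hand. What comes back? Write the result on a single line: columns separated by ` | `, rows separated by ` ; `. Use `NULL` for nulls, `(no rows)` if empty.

9 | 376 ; 8 | 374

Sort by amount desc, tiebreak id asc: (376, id=9), (374, id=8), (291, id=7), (278, id=6), (266, id=10) …. Take first 2.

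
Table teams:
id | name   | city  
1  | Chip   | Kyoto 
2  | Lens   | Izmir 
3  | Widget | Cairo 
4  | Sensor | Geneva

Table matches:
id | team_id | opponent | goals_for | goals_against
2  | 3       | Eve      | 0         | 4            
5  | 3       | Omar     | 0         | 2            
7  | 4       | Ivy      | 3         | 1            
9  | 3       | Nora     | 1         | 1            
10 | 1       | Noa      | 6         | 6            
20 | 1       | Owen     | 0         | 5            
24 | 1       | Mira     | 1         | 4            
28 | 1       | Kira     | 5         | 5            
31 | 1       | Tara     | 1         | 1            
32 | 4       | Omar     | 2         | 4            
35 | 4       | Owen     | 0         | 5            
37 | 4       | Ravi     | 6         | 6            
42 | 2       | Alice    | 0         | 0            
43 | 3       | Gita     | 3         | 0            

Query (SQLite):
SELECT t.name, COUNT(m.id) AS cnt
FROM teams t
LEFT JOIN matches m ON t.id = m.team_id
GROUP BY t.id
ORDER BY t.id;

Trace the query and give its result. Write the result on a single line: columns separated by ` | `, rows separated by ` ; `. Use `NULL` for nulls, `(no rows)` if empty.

Chip | 5 ; Lens | 1 ; Widget | 4 ; Sensor | 4

LEFT JOIN keeps every teams row; unmatched ones get NULL for matches columns.
Group by teams.id and compute COUNT(m.id). COUNT(col) of an all-NULL group is 0.
  1: ids {10, 20, 24, 28, 31} → COUNT(m.id)=5
  2: ids {42} → COUNT(m.id)=1
  3: ids {2, 5, 9, 43} → COUNT(m.id)=4
  4: ids {7, 32, 35, 37} → COUNT(m.id)=4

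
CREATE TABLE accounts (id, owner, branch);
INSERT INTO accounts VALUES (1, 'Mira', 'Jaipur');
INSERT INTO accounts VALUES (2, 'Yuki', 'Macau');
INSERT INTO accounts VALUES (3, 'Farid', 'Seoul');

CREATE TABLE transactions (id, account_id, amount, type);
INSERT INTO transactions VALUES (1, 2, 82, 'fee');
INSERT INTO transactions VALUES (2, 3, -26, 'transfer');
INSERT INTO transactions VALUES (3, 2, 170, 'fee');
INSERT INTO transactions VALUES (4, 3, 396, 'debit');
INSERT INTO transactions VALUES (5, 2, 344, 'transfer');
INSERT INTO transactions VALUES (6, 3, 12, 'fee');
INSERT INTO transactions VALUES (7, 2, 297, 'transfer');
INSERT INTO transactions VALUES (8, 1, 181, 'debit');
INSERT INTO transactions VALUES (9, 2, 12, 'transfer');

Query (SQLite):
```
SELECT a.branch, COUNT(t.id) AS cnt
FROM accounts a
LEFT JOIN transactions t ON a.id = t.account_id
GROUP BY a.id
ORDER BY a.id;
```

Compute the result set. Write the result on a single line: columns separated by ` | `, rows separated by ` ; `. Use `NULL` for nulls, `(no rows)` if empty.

Jaipur | 1 ; Macau | 5 ; Seoul | 3

LEFT JOIN keeps every accounts row; unmatched ones get NULL for transactions columns.
Group by accounts.id and compute COUNT(t.id). COUNT(col) of an all-NULL group is 0.
  1: ids {8} → COUNT(t.id)=1
  2: ids {1, 3, 5, 7, 9} → COUNT(t.id)=5
  3: ids {2, 4, 6} → COUNT(t.id)=3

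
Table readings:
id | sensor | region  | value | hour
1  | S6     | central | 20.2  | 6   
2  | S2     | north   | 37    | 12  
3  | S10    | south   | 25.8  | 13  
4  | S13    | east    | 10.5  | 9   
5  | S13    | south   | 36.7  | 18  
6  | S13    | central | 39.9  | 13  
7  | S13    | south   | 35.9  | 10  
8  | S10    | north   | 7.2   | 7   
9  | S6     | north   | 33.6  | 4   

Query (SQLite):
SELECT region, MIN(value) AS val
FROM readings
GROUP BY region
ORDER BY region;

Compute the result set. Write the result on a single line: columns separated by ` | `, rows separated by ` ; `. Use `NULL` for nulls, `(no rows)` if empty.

central | 20.2 ; east | 10.5 ; north | 7.2 ; south | 25.8

Partition readings by region; compute MIN(value) within each group.
  central: ids {1, 6} → MIN(value)=20.2
  east: ids {4} → MIN(value)=10.5
  north: ids {2, 8, 9} → MIN(value)=7.2
  south: ids {3, 5, 7} → MIN(value)=25.8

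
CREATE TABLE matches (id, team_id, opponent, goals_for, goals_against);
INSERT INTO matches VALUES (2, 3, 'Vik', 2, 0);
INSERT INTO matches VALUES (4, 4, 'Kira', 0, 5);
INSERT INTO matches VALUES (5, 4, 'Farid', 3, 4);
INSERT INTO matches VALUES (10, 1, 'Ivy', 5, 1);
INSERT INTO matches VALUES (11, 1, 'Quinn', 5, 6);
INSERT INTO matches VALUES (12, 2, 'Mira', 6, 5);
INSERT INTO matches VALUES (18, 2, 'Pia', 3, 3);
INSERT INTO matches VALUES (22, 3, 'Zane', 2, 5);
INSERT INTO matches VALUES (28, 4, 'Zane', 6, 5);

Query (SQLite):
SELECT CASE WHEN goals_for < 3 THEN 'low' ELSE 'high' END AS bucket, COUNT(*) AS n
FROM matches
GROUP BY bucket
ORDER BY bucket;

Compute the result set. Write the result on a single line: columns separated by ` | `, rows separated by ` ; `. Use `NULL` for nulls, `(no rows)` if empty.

Bucket rows by goals_for < 3 → 'low' else 'high'; count each bucket.

high | 6 ; low | 3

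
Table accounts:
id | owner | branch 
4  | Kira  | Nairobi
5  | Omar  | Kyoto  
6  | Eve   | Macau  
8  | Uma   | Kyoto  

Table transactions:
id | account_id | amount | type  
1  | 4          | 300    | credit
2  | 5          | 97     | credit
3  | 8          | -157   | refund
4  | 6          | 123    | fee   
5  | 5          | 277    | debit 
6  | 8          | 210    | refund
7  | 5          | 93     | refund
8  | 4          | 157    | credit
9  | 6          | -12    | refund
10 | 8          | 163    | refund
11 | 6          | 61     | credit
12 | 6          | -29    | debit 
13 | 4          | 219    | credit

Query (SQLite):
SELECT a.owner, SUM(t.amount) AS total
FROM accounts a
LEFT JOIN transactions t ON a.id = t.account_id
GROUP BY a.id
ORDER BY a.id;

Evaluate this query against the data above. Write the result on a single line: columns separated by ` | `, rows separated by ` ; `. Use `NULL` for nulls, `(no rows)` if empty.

LEFT JOIN keeps every accounts row; unmatched ones get NULL for transactions columns.
Group by accounts.id and compute SUM(t.amount). SUM over an all-NULL group is NULL.
  4: ids {1, 8, 13} → SUM(t.amount)=676
  5: ids {2, 5, 7} → SUM(t.amount)=467
  6: ids {4, 9, 11, 12} → SUM(t.amount)=143
  8: ids {3, 6, 10} → SUM(t.amount)=216

Kira | 676 ; Omar | 467 ; Eve | 143 ; Uma | 216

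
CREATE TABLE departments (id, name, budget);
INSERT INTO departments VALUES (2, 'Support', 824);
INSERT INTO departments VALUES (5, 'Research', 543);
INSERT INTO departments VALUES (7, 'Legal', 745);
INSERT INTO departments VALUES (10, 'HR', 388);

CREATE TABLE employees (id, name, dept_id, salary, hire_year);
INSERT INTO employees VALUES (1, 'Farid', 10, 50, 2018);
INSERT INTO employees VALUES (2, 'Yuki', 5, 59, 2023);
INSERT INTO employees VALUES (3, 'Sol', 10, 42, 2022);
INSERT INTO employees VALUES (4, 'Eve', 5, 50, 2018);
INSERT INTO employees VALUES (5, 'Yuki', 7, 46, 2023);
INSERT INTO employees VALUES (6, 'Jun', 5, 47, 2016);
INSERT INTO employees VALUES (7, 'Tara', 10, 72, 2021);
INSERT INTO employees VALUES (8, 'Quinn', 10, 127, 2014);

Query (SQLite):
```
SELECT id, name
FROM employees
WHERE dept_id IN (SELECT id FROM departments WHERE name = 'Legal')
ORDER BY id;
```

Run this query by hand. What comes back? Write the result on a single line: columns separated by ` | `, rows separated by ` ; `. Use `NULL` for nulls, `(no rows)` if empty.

Inner query: departments.id where name = 'Legal'.
Outer: keep employees rows whose dept_id is in that set.
Inner query → {7}

5 | Yuki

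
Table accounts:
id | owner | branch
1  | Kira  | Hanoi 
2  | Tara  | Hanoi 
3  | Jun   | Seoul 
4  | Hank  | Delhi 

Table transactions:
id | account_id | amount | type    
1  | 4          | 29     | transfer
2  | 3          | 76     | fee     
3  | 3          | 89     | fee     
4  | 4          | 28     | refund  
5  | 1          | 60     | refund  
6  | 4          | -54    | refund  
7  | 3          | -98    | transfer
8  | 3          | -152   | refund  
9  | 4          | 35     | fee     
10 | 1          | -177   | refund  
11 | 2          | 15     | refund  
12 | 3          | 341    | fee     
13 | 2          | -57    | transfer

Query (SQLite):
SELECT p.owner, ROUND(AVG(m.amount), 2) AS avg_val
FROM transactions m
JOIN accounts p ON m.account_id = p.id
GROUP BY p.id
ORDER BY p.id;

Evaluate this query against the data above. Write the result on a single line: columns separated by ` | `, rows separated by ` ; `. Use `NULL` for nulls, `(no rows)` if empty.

Join each transactions row to its accounts via account_id.
Group joined rows by accounts.id; compute ROUND(AVG(m.amount), 2) per group.
  1: ids {5, 10} → ROUND(AVG(m.amount), 2)=-58.5
  2: ids {11, 13} → ROUND(AVG(m.amount), 2)=-21
  3: ids {2, 3, 7, 8, 12} → ROUND(AVG(m.amount), 2)=51.2
  4: ids {1, 4, 6, 9} → ROUND(AVG(m.amount), 2)=9.5

Kira | -58.5 ; Tara | -21 ; Jun | 51.2 ; Hank | 9.5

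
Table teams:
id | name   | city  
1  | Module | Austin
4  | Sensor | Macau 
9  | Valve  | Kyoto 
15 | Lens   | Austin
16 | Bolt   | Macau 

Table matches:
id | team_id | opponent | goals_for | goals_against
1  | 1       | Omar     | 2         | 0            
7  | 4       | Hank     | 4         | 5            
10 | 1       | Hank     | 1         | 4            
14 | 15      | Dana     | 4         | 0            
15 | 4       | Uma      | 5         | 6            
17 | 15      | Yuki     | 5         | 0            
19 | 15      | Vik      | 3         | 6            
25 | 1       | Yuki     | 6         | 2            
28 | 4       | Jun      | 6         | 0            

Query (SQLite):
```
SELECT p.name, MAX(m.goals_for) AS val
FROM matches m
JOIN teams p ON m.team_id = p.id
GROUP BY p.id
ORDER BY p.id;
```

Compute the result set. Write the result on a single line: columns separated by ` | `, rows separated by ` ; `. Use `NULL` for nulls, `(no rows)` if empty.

Module | 6 ; Sensor | 6 ; Lens | 5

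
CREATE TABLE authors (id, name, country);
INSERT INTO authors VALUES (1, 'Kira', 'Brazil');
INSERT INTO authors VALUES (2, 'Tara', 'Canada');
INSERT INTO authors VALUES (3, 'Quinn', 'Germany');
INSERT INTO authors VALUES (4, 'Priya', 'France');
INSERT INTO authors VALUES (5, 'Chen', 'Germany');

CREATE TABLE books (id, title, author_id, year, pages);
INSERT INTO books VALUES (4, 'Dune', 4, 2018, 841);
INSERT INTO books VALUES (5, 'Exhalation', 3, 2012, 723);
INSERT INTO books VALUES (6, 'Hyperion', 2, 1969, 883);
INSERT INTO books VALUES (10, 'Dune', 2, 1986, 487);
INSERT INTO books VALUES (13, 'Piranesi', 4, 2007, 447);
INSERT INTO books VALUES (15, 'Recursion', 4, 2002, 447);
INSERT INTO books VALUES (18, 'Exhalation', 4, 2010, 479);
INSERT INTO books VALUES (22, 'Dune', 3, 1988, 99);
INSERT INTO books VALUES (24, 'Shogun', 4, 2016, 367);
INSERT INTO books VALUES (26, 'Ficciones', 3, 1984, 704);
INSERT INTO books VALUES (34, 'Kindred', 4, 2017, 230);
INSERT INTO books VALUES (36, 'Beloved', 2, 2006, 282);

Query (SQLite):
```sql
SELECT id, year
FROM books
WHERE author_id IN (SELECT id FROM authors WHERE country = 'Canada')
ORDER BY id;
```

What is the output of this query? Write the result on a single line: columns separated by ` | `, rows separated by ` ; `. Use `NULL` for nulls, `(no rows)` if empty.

6 | 1969 ; 10 | 1986 ; 36 | 2006

Inner query: authors.id where country = 'Canada'.
Outer: keep books rows whose author_id is in that set.
Inner query → {2}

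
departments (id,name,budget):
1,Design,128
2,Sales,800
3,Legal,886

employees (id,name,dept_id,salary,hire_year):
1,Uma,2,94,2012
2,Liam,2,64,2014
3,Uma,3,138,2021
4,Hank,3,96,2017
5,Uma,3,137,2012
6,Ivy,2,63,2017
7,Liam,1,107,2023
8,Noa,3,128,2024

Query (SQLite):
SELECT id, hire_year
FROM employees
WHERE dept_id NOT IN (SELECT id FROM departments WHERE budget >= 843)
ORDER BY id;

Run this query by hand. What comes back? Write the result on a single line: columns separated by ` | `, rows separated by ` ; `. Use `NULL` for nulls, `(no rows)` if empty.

1 | 2012 ; 2 | 2014 ; 6 | 2017 ; 7 | 2023

Inner query: departments.id where budget >= 843.
Outer: keep employees rows whose dept_id is not in that set.
Inner query → {3}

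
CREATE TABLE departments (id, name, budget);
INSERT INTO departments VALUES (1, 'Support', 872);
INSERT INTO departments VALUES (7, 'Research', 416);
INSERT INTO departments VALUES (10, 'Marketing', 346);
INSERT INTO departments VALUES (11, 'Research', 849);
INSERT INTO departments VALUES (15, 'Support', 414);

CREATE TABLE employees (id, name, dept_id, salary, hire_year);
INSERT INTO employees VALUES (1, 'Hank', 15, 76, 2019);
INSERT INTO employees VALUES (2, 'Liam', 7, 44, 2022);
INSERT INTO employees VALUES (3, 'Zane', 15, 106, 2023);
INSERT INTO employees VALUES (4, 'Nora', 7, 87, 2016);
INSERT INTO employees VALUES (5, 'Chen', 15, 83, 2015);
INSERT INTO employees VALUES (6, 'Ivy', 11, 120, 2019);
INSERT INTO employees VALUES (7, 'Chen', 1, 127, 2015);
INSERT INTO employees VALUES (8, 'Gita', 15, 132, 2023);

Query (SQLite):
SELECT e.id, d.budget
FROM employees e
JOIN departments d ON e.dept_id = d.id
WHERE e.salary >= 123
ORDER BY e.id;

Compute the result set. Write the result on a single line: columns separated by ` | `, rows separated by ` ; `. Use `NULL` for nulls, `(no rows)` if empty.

7 | 872 ; 8 | 414

Each employees row matches the departments row where dept_id = departments.id.
Then keep rows with e.salary >= 123.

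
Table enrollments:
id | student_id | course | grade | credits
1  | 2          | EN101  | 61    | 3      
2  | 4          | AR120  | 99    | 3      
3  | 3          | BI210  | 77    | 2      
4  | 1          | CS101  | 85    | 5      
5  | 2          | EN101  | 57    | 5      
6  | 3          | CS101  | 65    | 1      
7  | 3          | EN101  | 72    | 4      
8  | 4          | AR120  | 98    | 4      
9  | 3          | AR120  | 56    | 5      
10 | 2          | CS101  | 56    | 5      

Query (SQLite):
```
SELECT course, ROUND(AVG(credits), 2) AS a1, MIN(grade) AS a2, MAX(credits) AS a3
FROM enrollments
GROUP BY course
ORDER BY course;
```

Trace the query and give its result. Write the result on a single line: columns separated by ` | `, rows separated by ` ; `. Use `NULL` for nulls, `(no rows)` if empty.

AR120 | 4 | 56 | 5 ; BI210 | 2 | 77 | 2 ; CS101 | 3.67 | 56 | 5 ; EN101 | 4 | 57 | 5

Group enrollments by course.
Per group compute: ROUND(AVG(credits), 2), MIN(grade), MAX(credits).
  AR120: ids {2, 8, 9} → ROUND(AVG(credits), 2)=4, MIN(grade)=56, MAX(credits)=5
  BI210: ids {3} → ROUND(AVG(credits), 2)=2, MIN(grade)=77, MAX(credits)=2
  CS101: ids {4, 6, 10} → ROUND(AVG(credits), 2)=3.67, MIN(grade)=56, MAX(credits)=5
  EN101: ids {1, 5, 7} → ROUND(AVG(credits), 2)=4, MIN(grade)=57, MAX(credits)=5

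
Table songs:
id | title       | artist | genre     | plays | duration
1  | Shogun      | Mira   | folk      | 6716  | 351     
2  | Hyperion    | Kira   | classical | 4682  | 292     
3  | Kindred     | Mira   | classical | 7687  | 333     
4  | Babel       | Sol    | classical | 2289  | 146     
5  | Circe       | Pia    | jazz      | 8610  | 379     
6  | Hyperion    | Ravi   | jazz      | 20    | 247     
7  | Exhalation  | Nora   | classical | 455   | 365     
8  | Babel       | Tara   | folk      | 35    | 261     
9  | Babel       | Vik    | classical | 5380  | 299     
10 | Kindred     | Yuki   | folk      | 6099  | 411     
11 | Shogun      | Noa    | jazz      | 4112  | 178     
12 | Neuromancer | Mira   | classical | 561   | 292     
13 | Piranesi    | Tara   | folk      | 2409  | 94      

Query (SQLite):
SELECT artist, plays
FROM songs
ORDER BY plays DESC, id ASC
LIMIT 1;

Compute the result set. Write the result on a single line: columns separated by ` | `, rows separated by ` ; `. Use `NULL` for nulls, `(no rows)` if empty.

Sort by plays desc, tiebreak id asc: (8610, id=5), (7687, id=3), (6716, id=1), (6099, id=10) …. Take first 1.

Pia | 8610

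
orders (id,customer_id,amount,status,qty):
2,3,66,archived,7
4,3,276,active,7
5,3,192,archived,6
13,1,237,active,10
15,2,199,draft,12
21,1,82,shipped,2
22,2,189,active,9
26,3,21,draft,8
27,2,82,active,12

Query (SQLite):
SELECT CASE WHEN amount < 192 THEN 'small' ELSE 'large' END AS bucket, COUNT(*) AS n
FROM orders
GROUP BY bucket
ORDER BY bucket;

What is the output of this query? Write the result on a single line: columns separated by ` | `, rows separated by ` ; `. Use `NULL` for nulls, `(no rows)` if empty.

large | 4 ; small | 5

Bucket rows by amount < 192 → 'small' else 'large'; count each bucket.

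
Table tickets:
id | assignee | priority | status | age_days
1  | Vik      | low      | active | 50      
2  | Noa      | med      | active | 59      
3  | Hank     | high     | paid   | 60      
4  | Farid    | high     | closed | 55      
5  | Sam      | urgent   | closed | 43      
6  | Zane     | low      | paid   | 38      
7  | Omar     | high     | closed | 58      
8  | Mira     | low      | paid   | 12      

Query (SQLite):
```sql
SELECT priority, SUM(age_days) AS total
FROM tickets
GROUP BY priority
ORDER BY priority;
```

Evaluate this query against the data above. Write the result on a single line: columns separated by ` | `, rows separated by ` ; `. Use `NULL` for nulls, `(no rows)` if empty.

high | 173 ; low | 100 ; med | 59 ; urgent | 43

Partition tickets by priority; compute SUM(age_days) within each group.
  high: ids {3, 4, 7} → SUM(age_days)=173
  low: ids {1, 6, 8} → SUM(age_days)=100
  med: ids {2} → SUM(age_days)=59
  urgent: ids {5} → SUM(age_days)=43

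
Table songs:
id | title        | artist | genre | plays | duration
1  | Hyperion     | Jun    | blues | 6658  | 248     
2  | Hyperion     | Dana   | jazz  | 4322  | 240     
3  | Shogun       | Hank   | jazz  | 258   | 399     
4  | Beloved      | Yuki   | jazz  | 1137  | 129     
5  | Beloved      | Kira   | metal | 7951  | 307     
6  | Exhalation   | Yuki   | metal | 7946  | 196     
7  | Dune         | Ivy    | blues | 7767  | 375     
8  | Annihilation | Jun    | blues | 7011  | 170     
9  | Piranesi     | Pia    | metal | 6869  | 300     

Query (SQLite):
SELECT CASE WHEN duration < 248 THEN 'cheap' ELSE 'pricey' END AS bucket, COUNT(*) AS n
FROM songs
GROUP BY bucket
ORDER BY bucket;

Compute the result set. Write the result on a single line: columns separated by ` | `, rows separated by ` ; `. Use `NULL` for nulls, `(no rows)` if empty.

Bucket rows by duration < 248 → 'cheap' else 'pricey'; count each bucket.

cheap | 4 ; pricey | 5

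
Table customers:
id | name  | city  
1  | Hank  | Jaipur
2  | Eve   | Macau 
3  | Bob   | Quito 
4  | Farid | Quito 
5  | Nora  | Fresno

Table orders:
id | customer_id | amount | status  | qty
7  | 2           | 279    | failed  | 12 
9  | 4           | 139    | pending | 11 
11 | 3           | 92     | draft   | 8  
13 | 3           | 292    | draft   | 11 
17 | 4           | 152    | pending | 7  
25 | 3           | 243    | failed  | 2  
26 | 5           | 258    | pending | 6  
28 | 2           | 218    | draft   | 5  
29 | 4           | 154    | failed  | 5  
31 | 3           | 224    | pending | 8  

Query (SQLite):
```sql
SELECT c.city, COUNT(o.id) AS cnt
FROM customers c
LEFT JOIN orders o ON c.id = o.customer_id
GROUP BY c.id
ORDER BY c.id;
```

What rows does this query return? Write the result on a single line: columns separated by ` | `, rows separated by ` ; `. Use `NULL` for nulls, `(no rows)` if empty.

Jaipur | 0 ; Macau | 2 ; Quito | 4 ; Quito | 3 ; Fresno | 1

LEFT JOIN keeps every customers row; unmatched ones get NULL for orders columns.
Group by customers.id and compute COUNT(o.id). COUNT(col) of an all-NULL group is 0.
  1: ids {—} → COUNT(o.id)=0
  2: ids {7, 28} → COUNT(o.id)=2
  3: ids {11, 13, 25, 31} → COUNT(o.id)=4
  4: ids {9, 17, 29} → COUNT(o.id)=3
  5: ids {26} → COUNT(o.id)=1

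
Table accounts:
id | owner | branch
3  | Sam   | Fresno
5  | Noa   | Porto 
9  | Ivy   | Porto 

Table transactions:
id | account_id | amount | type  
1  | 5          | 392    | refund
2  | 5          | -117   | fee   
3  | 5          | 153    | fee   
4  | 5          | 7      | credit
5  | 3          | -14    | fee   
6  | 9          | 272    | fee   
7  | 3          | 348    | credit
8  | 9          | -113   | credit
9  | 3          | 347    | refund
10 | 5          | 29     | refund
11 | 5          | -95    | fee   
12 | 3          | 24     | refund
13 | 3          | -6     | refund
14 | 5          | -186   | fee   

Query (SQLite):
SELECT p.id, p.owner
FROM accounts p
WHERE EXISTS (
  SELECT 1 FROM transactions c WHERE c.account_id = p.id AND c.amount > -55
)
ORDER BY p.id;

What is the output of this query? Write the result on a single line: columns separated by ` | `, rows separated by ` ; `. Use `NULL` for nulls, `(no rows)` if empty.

3 | Sam ; 5 | Noa ; 9 | Ivy

For each accounts row, check whether any transactions with matching account_id has amount > -55.
Keep rows where that is true.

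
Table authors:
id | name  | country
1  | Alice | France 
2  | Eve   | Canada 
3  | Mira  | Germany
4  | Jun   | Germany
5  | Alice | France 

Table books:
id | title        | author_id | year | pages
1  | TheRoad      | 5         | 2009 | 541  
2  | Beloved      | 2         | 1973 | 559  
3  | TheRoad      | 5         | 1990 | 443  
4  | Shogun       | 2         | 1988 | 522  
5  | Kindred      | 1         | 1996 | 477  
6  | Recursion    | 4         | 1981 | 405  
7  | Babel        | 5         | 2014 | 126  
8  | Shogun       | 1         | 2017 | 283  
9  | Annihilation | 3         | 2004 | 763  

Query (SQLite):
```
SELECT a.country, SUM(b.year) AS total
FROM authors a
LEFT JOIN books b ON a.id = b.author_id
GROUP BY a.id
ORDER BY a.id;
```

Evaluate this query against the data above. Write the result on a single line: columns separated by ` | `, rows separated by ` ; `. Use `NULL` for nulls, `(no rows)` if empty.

France | 4013 ; Canada | 3961 ; Germany | 2004 ; Germany | 1981 ; France | 6013

LEFT JOIN keeps every authors row; unmatched ones get NULL for books columns.
Group by authors.id and compute SUM(b.year). SUM over an all-NULL group is NULL.
  1: ids {5, 8} → SUM(b.year)=4013
  2: ids {2, 4} → SUM(b.year)=3961
  3: ids {9} → SUM(b.year)=2004
  4: ids {6} → SUM(b.year)=1981
  5: ids {1, 3, 7} → SUM(b.year)=6013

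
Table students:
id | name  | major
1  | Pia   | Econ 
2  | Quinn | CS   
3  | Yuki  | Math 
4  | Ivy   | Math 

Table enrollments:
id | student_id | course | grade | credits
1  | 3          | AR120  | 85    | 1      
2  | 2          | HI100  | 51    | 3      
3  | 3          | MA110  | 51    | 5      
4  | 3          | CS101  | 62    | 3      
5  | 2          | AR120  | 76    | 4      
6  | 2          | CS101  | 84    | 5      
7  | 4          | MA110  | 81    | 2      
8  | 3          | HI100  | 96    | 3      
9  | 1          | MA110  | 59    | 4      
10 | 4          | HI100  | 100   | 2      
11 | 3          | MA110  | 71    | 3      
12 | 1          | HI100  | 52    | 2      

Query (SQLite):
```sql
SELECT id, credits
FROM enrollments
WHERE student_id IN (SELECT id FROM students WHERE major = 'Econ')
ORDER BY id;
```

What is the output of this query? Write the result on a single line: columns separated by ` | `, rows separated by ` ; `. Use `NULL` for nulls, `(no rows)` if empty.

9 | 4 ; 12 | 2

Inner query: students.id where major = 'Econ'.
Outer: keep enrollments rows whose student_id is in that set.
Inner query → {1}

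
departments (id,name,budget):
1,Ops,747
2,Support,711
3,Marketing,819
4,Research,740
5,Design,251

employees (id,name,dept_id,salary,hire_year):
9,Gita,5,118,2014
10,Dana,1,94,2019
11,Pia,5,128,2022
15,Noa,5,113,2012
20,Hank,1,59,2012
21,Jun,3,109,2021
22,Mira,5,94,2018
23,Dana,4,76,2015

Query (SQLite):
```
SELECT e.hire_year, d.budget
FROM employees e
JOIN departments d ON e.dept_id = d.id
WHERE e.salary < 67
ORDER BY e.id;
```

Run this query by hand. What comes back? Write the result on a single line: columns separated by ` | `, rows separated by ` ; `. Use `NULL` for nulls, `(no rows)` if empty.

Each employees row matches the departments row where dept_id = departments.id.
Then keep rows with e.salary < 67.

2012 | 747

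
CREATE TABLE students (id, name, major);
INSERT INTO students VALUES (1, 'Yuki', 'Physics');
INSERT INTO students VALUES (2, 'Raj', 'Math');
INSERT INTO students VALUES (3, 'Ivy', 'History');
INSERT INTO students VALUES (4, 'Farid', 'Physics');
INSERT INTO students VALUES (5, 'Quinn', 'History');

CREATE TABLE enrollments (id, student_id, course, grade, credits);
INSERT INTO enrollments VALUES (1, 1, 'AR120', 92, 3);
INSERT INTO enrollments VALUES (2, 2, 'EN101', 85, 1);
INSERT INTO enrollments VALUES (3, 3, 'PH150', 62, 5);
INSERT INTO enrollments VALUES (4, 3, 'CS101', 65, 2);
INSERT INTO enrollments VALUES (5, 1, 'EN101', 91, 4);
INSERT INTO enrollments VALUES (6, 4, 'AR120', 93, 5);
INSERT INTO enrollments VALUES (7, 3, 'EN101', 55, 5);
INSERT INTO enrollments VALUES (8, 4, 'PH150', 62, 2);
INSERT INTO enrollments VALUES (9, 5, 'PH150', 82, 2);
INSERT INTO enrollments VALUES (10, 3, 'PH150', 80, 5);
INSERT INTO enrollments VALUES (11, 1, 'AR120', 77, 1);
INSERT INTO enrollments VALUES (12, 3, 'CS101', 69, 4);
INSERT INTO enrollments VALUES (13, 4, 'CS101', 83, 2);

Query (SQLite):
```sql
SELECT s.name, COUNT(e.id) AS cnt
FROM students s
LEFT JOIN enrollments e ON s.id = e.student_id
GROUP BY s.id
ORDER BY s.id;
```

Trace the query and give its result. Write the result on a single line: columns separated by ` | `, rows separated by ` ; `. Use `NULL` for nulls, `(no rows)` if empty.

Yuki | 3 ; Raj | 1 ; Ivy | 5 ; Farid | 3 ; Quinn | 1

LEFT JOIN keeps every students row; unmatched ones get NULL for enrollments columns.
Group by students.id and compute COUNT(e.id). COUNT(col) of an all-NULL group is 0.
  1: ids {1, 5, 11} → COUNT(e.id)=3
  2: ids {2} → COUNT(e.id)=1
  3: ids {3, 4, 7, 10, 12} → COUNT(e.id)=5
  4: ids {6, 8, 13} → COUNT(e.id)=3
  5: ids {9} → COUNT(e.id)=1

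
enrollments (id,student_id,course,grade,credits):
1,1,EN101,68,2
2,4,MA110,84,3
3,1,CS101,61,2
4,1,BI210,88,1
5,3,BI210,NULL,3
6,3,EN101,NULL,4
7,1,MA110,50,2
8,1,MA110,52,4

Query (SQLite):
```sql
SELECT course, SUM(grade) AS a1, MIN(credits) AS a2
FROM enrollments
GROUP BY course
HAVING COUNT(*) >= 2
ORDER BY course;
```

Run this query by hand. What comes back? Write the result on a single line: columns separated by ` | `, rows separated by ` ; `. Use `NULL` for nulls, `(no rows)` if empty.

BI210 | 88 | 1 ; EN101 | 68 | 2 ; MA110 | 186 | 2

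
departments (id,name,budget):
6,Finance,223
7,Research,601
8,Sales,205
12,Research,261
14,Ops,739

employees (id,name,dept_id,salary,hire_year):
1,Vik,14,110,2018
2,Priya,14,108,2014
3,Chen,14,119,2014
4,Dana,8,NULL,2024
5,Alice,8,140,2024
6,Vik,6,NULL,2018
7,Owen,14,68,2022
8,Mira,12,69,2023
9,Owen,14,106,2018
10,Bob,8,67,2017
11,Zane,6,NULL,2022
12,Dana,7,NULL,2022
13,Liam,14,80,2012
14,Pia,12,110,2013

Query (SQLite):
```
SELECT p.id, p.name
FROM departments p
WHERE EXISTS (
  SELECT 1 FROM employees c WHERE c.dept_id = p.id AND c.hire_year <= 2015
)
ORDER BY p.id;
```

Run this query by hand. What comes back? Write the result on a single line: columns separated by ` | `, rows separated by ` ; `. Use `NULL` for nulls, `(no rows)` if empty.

12 | Research ; 14 | Ops

For each departments row, check whether any employees with matching dept_id has hire_year <= 2015.
Keep rows where that is true.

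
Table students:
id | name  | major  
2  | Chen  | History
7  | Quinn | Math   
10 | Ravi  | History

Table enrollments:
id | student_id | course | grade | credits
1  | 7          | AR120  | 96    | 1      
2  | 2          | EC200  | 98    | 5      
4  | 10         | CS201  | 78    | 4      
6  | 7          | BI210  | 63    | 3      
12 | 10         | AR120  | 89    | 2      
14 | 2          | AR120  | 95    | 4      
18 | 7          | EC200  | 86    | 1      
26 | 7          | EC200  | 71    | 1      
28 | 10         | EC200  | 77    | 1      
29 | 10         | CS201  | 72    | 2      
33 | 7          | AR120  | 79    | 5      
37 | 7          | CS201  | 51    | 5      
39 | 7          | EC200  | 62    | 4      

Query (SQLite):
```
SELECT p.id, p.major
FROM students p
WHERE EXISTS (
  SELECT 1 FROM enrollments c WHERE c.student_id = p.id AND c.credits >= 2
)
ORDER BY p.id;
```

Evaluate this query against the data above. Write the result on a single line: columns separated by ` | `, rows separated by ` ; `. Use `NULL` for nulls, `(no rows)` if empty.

For each students row, check whether any enrollments with matching student_id has credits >= 2.
Keep rows where that is true.

2 | History ; 7 | Math ; 10 | History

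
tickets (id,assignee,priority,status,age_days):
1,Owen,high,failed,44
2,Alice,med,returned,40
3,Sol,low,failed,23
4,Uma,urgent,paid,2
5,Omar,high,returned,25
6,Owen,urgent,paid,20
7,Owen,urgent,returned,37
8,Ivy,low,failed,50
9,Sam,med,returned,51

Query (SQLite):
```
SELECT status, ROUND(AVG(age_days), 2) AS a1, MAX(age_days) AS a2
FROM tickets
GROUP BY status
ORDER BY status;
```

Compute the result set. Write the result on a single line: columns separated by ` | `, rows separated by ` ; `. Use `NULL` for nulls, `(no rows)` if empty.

failed | 39 | 50 ; paid | 11 | 20 ; returned | 38.25 | 51

Group tickets by status.
Per group compute: ROUND(AVG(age_days), 2), MAX(age_days).
  failed: ids {1, 3, 8} → ROUND(AVG(age_days), 2)=39, MAX(age_days)=50
  paid: ids {4, 6} → ROUND(AVG(age_days), 2)=11, MAX(age_days)=20
  returned: ids {2, 5, 7, 9} → ROUND(AVG(age_days), 2)=38.25, MAX(age_days)=51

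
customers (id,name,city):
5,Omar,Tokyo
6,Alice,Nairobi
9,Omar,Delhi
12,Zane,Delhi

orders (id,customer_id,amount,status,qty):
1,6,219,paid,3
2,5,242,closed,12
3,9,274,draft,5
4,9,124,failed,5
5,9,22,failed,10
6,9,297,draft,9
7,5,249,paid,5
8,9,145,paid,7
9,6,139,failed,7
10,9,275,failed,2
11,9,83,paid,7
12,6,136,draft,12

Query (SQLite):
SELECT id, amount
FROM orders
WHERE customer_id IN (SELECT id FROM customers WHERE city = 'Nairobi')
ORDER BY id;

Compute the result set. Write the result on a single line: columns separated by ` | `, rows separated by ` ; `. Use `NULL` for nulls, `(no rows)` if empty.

1 | 219 ; 9 | 139 ; 12 | 136

Inner query: customers.id where city = 'Nairobi'.
Outer: keep orders rows whose customer_id is in that set.
Inner query → {6}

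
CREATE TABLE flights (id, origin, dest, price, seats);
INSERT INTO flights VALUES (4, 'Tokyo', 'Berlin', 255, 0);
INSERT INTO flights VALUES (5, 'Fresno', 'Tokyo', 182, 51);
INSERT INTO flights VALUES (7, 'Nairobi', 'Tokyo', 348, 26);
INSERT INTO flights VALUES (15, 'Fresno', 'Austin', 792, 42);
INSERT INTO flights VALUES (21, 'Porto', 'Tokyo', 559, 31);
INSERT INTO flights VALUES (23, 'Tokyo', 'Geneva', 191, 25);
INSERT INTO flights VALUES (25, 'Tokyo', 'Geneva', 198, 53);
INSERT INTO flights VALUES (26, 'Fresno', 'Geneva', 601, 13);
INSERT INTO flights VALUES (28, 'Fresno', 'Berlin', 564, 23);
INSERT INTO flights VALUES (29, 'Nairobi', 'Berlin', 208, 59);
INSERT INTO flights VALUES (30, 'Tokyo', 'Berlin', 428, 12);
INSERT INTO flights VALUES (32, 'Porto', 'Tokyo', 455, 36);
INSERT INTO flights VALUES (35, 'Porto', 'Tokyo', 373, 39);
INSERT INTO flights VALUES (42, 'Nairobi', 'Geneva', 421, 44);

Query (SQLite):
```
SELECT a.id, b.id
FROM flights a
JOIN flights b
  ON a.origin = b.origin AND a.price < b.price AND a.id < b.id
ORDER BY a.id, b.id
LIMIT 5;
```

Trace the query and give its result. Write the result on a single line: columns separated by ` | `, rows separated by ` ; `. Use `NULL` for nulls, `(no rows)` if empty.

4 | 30 ; 5 | 15 ; 5 | 26 ; 5 | 28 ; 7 | 42

Pairs (a,b) with same origin, a.price < b.price, a.id < b.id.
origin groups: Fresno:{5,15,26,28} Nairobi:{7,29,42} Porto:{21,32,35} Tokyo:{4,23,25,30}
Ordered by (a.id, b.id); first 5.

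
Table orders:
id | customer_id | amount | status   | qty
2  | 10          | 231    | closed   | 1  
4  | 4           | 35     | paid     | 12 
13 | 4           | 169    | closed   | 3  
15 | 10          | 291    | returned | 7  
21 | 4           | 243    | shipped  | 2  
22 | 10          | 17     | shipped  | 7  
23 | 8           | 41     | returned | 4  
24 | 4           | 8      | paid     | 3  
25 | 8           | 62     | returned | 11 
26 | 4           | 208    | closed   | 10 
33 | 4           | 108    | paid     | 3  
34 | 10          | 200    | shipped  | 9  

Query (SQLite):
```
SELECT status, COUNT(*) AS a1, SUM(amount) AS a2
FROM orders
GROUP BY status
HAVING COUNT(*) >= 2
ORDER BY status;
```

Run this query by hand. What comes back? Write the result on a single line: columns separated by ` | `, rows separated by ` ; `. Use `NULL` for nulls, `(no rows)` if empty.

Group orders by status.
Per group compute: COUNT(*), SUM(amount).
HAVING: drop groups with fewer than 2 rows.
  closed: ids {2, 13, 26} → COUNT(*)=3, SUM(amount)=608
  paid: ids {4, 24, 33} → COUNT(*)=3, SUM(amount)=151
  returned: ids {15, 23, 25} → COUNT(*)=3, SUM(amount)=394
  shipped: ids {21, 22, 34} → COUNT(*)=3, SUM(amount)=460

closed | 3 | 608 ; paid | 3 | 151 ; returned | 3 | 394 ; shipped | 3 | 460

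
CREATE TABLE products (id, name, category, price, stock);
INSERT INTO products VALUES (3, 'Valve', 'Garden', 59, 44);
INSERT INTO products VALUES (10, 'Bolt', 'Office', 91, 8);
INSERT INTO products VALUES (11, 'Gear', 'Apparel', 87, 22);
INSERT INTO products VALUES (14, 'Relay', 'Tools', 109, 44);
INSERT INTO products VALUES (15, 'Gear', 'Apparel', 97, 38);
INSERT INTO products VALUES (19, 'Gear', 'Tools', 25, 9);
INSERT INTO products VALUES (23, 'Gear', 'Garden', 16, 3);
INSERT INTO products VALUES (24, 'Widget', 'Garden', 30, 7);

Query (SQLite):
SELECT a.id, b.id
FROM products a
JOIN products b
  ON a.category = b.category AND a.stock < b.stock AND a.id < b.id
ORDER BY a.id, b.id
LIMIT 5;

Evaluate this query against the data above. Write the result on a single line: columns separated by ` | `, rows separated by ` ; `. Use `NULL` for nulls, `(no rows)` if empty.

11 | 15 ; 23 | 24

Pairs (a,b) with same category, a.stock < b.stock, a.id < b.id.
category groups: Apparel:{11,15} Garden:{3,23,24} Office:{10} Tools:{14,19}
Ordered by (a.id, b.id); first 5.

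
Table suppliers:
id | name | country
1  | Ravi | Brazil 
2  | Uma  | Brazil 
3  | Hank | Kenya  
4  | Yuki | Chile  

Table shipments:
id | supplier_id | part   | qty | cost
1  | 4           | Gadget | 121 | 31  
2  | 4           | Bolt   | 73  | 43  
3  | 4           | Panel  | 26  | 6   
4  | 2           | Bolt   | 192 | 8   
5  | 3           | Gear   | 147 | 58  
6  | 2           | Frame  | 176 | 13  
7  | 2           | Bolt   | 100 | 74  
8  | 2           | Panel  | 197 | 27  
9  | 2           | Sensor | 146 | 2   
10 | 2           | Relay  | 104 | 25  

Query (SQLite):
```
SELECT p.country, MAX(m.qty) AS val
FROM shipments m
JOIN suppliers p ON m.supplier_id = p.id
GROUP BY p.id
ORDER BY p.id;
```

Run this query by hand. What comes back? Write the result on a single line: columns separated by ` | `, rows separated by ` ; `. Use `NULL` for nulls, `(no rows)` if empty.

Brazil | 197 ; Kenya | 147 ; Chile | 121

Join each shipments row to its suppliers via supplier_id.
Group joined rows by suppliers.id; compute MAX(m.qty) per group.
  2: ids {4, 6, 7, 8, 9, 10} → MAX(m.qty)=197
  3: ids {5} → MAX(m.qty)=147
  4: ids {1, 2, 3} → MAX(m.qty)=121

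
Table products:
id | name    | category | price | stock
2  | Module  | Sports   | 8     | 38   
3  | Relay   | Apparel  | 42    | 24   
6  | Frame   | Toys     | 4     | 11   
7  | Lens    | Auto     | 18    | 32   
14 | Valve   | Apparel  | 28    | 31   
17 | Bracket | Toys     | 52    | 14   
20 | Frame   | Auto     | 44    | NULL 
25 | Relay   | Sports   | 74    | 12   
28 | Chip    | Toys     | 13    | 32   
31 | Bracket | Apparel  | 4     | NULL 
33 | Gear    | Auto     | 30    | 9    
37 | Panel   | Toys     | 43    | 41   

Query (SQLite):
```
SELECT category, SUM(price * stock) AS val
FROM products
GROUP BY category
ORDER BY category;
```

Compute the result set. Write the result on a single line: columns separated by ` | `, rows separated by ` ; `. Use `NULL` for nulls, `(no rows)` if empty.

Apparel | 1876 ; Auto | 846 ; Sports | 1192 ; Toys | 2951

For each row compute price * stock.
Group by category; take SUM of the expression per group.
  Apparel: ids {3, 14, 31} → SUM(price * stock)=1876
  Auto: ids {7, 20, 33} → SUM(price * stock)=846
  Sports: ids {2, 25} → SUM(price * stock)=1192
  Toys: ids {6, 17, 28, 37} → SUM(price * stock)=2951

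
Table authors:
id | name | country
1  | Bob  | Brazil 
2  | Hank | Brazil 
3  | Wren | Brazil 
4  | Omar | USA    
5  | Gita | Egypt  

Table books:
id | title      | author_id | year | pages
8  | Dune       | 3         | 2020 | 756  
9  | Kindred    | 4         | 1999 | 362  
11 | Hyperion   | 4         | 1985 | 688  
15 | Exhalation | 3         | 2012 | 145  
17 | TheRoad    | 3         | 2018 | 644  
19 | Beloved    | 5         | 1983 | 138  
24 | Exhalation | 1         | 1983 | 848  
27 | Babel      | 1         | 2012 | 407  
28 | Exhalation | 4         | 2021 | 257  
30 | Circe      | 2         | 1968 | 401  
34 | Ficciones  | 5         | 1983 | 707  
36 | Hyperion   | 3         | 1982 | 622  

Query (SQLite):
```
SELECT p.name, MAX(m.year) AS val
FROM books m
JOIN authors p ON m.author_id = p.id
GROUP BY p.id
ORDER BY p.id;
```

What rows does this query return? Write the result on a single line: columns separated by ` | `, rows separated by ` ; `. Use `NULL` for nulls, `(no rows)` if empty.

Bob | 2012 ; Hank | 1968 ; Wren | 2020 ; Omar | 2021 ; Gita | 1983

Join each books row to its authors via author_id.
Group joined rows by authors.id; compute MAX(m.year) per group.
  1: ids {24, 27} → MAX(m.year)=2012
  2: ids {30} → MAX(m.year)=1968
  3: ids {8, 15, 17, 36} → MAX(m.year)=2020
  4: ids {9, 11, 28} → MAX(m.year)=2021
  5: ids {19, 34} → MAX(m.year)=1983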